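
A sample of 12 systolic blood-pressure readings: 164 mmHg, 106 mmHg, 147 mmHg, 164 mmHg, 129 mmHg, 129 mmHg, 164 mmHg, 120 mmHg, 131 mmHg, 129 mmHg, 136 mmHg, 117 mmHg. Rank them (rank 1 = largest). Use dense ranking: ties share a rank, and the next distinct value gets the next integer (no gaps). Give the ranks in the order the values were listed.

Sorted (descending): 164, 164, 164, 147, 136, 131, 129, 129, 129, 120, 117, 106
The 3 values of 164 share dense rank 1.
The 3 values of 129 share dense rank 5.
Remaining distinct values take the next consecutive integers.

1, 8, 2, 1, 5, 5, 1, 6, 4, 5, 3, 7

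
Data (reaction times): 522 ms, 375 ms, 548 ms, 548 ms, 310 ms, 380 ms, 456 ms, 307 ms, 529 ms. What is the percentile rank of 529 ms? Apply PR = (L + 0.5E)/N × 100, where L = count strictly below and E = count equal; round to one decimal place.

N = 9.
Strictly below 529: 6. Equal to 529: 1.
PR = (6 + 0.5·1)/9 × 100 = 72.2

72.2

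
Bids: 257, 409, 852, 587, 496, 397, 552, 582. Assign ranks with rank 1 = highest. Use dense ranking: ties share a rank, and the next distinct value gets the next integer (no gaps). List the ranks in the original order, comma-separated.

8, 6, 1, 2, 5, 7, 4, 3

Sorted (descending): 852, 587, 582, 552, 496, 409, 397, 257
No ties — each value takes its position as its rank.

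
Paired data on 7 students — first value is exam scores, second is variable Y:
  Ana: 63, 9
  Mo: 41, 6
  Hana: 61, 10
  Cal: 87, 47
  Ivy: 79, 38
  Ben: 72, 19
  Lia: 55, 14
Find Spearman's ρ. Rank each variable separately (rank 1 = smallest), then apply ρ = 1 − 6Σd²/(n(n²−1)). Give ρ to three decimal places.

0.857

Ranks of variable 1: 4, 1, 3, 7, 6, 5, 2
Ranks of variable 2: 2, 1, 3, 7, 6, 5, 4
d = r₁ − r₂: 2, 0, 0, 0, 0, 0, -2
d²: 4, 0, 0, 0, 0, 0, 4; Σd² = 8
ρ = 1 − 6·8/(7·48) = 1 − 48/336 = 0.857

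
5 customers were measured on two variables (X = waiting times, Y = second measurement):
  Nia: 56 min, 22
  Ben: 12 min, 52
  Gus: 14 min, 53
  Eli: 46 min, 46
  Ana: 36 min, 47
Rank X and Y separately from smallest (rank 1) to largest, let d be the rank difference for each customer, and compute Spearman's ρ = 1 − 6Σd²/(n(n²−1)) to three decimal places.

Ranks of variable 1: 5, 1, 2, 4, 3
Ranks of variable 2: 1, 4, 5, 2, 3
d = r₁ − r₂: 4, -3, -3, 2, 0
d²: 16, 9, 9, 4, 0; Σd² = 38
ρ = 1 − 6·38/(5·24) = 1 − 228/120 = -0.900

-0.900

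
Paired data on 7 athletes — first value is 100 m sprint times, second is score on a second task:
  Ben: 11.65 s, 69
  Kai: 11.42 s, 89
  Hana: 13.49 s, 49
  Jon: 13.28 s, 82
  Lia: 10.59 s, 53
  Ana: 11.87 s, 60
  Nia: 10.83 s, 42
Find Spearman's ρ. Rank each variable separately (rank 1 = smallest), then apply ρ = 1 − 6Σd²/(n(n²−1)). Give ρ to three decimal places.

0.143

Ranks of variable 1: 4, 3, 7, 6, 1, 5, 2
Ranks of variable 2: 5, 7, 2, 6, 3, 4, 1
d = r₁ − r₂: -1, -4, 5, 0, -2, 1, 1
d²: 1, 16, 25, 0, 4, 1, 1; Σd² = 48
ρ = 1 − 6·48/(7·48) = 1 − 288/336 = 0.143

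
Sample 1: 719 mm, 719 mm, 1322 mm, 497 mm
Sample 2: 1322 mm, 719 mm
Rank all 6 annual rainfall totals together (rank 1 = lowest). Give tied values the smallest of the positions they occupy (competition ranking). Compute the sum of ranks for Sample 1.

Sorted (ascending): 497, 719, 719, 719, 1322, 1322
The 3 values of 719 occupy positions 2–4 → each gets rank 2.
The 2 values of 1322 occupy positions 5–6 → each gets rank 5.
Sample 1 values → pooled ranks: 719→2, 719→2, 1322→5, 497→1
Rank sum = 2 + 2 + 5 + 1 = 10

10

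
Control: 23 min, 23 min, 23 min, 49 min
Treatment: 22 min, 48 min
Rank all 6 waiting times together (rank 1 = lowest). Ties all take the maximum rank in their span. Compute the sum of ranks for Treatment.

Sorted (ascending): 22, 23, 23, 23, 48, 49
The 3 values of 23 occupy positions 2–4 → each gets rank 4.
Treatment values → pooled ranks: 22→1, 48→5
Rank sum = 1 + 5 = 6

6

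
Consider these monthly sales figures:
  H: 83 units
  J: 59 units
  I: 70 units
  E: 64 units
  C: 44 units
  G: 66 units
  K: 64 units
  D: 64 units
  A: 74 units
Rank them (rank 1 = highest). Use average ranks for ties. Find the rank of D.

Sorted (descending): 83, 74, 70, 66, 64, 64, 64, 59, 44
The 3 values of 64 occupy positions 5–7 → average rank 6.
D has value 64 units → rank 6.

6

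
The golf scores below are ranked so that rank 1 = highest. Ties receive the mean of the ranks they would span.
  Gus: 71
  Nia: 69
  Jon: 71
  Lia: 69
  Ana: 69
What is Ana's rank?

Sorted (descending): 71, 71, 69, 69, 69
The 2 values of 71 occupy positions 1–2 → average rank (1+2)/2 = 1.5.
The 3 values of 69 occupy positions 3–5 → average rank 4.
Ana has value 69 → rank 4.

4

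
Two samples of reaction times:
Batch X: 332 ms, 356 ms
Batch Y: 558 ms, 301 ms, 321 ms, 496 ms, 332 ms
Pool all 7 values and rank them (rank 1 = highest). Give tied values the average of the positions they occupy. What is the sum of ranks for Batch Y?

20.5

Sorted (descending): 558, 496, 356, 332, 332, 321, 301
The 2 values of 332 occupy positions 4–5 → average rank (4+5)/2 = 4.5.
Batch Y values → pooled ranks: 558→1, 301→7, 321→6, 496→2, 332→4.5
Rank sum = 1 + 7 + 6 + 2 + 4.5 = 20.5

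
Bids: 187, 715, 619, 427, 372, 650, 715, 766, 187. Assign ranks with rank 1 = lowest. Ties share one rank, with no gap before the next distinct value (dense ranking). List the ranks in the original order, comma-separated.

1, 6, 4, 3, 2, 5, 6, 7, 1

Sorted (ascending): 187, 187, 372, 427, 619, 650, 715, 715, 766
The 2 values of 187 share dense rank 1.
The 2 values of 715 share dense rank 6.
Remaining distinct values take the next consecutive integers.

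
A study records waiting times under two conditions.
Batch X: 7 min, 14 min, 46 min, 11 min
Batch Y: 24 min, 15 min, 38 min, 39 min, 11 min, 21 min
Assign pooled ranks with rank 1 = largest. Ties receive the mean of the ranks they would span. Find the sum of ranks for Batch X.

Sorted (descending): 46, 39, 38, 24, 21, 15, 14, 11, 11, 7
The 2 values of 11 occupy positions 8–9 → average rank (8+9)/2 = 8.5.
Batch X values → pooled ranks: 7→10, 14→7, 46→1, 11→8.5
Rank sum = 10 + 7 + 1 + 8.5 = 26.5

26.5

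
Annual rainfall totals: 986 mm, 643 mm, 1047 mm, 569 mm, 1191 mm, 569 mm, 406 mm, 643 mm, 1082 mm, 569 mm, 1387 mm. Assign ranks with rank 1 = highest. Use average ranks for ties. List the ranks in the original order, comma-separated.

5, 6.5, 4, 9, 2, 9, 11, 6.5, 3, 9, 1

Sorted (descending): 1387, 1191, 1082, 1047, 986, 643, 643, 569, 569, 569, 406
The 2 values of 643 occupy positions 6–7 → average rank (6+7)/2 = 6.5.
The 3 values of 569 occupy positions 8–10 → average rank 9.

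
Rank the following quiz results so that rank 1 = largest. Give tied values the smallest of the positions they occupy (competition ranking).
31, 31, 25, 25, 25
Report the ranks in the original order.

1, 1, 3, 3, 3

Sorted (descending): 31, 31, 25, 25, 25
The 2 values of 31 occupy positions 1–2 → each gets rank 1.
The 3 values of 25 occupy positions 3–5 → each gets rank 3.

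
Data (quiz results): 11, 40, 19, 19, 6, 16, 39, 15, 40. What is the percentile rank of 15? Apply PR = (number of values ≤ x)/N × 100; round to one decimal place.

N = 9.
Strictly below 15: 2. Equal to 15: 1.
PR = 3/9 × 100 = 33.3

33.3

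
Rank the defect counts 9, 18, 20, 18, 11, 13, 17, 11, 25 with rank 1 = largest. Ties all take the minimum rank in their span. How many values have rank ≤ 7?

Sorted (descending): 25, 20, 18, 18, 17, 13, 11, 11, 9
The 2 values of 18 occupy positions 3–4 → each gets rank 3.
The 2 values of 11 occupy positions 7–8 → each gets rank 7.
Ranks ≤ 7: {1, 2, 3, 3, 5, 6, 7, 7} → 8 values.

8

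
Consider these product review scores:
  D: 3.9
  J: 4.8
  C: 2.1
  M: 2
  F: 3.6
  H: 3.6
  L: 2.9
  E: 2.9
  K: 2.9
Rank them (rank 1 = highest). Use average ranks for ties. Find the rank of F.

3.5

Sorted (descending): 4.8, 3.9, 3.6, 3.6, 2.9, 2.9, 2.9, 2.1, 2
The 2 values of 3.6 occupy positions 3–4 → average rank (3+4)/2 = 3.5.
The 3 values of 2.9 occupy positions 5–7 → average rank 6.
F has value 3.6 → rank 3.5.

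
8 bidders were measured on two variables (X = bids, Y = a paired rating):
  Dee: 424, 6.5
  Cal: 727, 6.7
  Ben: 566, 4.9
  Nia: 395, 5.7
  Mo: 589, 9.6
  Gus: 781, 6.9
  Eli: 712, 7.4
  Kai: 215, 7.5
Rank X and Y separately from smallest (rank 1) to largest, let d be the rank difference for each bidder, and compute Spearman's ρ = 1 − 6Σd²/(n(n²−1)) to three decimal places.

0.143

Ranks of variable 1: 3, 7, 4, 2, 5, 8, 6, 1
Ranks of variable 2: 3, 4, 1, 2, 8, 5, 6, 7
d = r₁ − r₂: 0, 3, 3, 0, -3, 3, 0, -6
d²: 0, 9, 9, 0, 9, 9, 0, 36; Σd² = 72
ρ = 1 − 6·72/(8·63) = 1 − 432/504 = 0.143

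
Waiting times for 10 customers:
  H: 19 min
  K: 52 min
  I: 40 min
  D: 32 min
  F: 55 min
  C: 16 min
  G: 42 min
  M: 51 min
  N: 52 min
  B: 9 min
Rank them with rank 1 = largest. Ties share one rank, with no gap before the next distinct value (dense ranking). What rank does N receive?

Sorted (descending): 55, 52, 52, 51, 42, 40, 32, 19, 16, 9
The 2 values of 52 share dense rank 2.
Remaining distinct values take the next consecutive integers.
N has value 52 min → rank 2.

2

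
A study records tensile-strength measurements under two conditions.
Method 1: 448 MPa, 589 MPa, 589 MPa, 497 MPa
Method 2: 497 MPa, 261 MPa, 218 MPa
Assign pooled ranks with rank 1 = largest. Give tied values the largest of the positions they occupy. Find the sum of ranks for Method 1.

13

Sorted (descending): 589, 589, 497, 497, 448, 261, 218
The 2 values of 589 occupy positions 1–2 → each gets rank 2.
The 2 values of 497 occupy positions 3–4 → each gets rank 4.
Method 1 values → pooled ranks: 448→5, 589→2, 589→2, 497→4
Rank sum = 5 + 2 + 2 + 4 = 13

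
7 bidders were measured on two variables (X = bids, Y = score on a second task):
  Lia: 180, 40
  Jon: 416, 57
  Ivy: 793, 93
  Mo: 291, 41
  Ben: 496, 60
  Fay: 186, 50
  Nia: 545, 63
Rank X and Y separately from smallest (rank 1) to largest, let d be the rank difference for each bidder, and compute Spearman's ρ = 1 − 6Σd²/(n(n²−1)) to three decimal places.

Ranks of variable 1: 1, 4, 7, 3, 5, 2, 6
Ranks of variable 2: 1, 4, 7, 2, 5, 3, 6
d = r₁ − r₂: 0, 0, 0, 1, 0, -1, 0
d²: 0, 0, 0, 1, 0, 1, 0; Σd² = 2
ρ = 1 − 6·2/(7·48) = 1 − 12/336 = 0.964

0.964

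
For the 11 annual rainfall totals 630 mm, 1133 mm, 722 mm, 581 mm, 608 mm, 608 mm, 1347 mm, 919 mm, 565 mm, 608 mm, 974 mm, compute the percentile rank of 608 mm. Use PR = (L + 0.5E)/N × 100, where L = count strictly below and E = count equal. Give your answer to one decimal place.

31.8

N = 11.
Strictly below 608: 2. Equal to 608: 3.
PR = (2 + 0.5·3)/11 × 100 = 31.8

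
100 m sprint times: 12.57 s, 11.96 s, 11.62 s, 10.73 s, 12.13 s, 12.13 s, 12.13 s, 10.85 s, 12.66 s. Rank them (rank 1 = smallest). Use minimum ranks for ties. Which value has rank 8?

Sorted (ascending): 10.73, 10.85, 11.62, 11.96, 12.13, 12.13, 12.13, 12.57, 12.66
The 3 values of 12.13 occupy positions 5–7 → each gets rank 5.
Rank 8 → value 12.57.

12.57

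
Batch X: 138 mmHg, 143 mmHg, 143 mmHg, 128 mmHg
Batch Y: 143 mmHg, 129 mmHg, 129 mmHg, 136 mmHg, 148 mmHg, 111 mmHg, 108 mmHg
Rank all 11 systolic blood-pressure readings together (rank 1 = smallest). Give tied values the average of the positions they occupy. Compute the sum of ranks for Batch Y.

Sorted (ascending): 108, 111, 128, 129, 129, 136, 138, 143, 143, 143, 148
The 2 values of 129 occupy positions 4–5 → average rank (4+5)/2 = 4.5.
The 3 values of 143 occupy positions 8–10 → average rank 9.
Batch Y values → pooled ranks: 143→9, 129→4.5, 129→4.5, 136→6, 148→11, 111→2, 108→1
Rank sum = 9 + 4.5 + 4.5 + 6 + 11 + 2 + 1 = 38

38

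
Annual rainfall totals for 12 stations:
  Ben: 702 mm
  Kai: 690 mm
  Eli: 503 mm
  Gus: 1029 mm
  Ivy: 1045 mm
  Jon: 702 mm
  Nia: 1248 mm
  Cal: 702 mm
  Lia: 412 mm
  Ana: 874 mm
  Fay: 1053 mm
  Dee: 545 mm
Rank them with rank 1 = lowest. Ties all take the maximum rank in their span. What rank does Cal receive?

7

Sorted (ascending): 412, 503, 545, 690, 702, 702, 702, 874, 1029, 1045, 1053, 1248
The 3 values of 702 occupy positions 5–7 → each gets rank 7.
Cal has value 702 mm → rank 7.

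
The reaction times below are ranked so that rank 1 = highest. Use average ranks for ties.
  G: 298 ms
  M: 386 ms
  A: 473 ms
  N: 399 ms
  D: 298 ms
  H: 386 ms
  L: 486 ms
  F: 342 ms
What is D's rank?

Sorted (descending): 486, 473, 399, 386, 386, 342, 298, 298
The 2 values of 386 occupy positions 4–5 → average rank (4+5)/2 = 4.5.
The 2 values of 298 occupy positions 7–8 → average rank (7+8)/2 = 7.5.
D has value 298 ms → rank 7.5.

7.5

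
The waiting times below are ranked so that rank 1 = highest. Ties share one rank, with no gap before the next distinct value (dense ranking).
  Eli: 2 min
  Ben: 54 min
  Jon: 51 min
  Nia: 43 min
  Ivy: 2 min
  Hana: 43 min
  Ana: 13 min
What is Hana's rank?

Sorted (descending): 54, 51, 43, 43, 13, 2, 2
The 2 values of 43 share dense rank 3.
The 2 values of 2 share dense rank 5.
Remaining distinct values take the next consecutive integers.
Hana has value 43 min → rank 3.

3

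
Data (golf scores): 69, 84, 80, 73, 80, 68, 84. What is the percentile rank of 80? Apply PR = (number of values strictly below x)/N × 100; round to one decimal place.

42.9

N = 7.
Strictly below 80: 3. Equal to 80: 2.
PR = 3/7 × 100 = 42.9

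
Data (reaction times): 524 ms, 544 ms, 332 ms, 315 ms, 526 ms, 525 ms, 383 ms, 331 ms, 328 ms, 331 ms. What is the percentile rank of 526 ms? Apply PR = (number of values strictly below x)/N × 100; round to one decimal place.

N = 10.
Strictly below 526: 8. Equal to 526: 1.
PR = 8/10 × 100 = 80.0

80.0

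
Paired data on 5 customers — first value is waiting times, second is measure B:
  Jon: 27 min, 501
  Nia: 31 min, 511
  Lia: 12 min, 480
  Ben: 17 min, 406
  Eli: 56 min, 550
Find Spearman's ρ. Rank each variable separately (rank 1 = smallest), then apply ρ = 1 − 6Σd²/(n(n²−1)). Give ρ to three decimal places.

0.900

Ranks of variable 1: 3, 4, 1, 2, 5
Ranks of variable 2: 3, 4, 2, 1, 5
d = r₁ − r₂: 0, 0, -1, 1, 0
d²: 0, 0, 1, 1, 0; Σd² = 2
ρ = 1 − 6·2/(5·24) = 1 − 12/120 = 0.900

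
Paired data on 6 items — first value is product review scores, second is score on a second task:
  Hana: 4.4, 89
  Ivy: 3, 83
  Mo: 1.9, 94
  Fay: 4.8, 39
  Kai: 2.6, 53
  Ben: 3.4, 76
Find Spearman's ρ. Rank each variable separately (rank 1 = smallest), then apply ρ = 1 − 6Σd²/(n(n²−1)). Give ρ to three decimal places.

-0.486

Ranks of variable 1: 5, 3, 1, 6, 2, 4
Ranks of variable 2: 5, 4, 6, 1, 2, 3
d = r₁ − r₂: 0, -1, -5, 5, 0, 1
d²: 0, 1, 25, 25, 0, 1; Σd² = 52
ρ = 1 − 6·52/(6·35) = 1 − 312/210 = -0.486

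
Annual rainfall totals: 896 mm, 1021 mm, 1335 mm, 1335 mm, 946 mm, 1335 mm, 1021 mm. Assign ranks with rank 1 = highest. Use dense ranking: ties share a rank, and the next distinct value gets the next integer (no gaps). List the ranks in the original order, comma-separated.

Sorted (descending): 1335, 1335, 1335, 1021, 1021, 946, 896
The 3 values of 1335 share dense rank 1.
The 2 values of 1021 share dense rank 2.
Remaining distinct values take the next consecutive integers.

4, 2, 1, 1, 3, 1, 2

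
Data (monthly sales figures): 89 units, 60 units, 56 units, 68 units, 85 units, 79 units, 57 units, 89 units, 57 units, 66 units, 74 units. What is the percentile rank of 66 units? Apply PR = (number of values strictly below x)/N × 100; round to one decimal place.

36.4

N = 11.
Strictly below 66: 4. Equal to 66: 1.
PR = 4/11 × 100 = 36.4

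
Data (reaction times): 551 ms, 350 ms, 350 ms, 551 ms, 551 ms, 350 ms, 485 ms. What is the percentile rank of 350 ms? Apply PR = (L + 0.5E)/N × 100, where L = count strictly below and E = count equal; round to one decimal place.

21.4

N = 7.
Strictly below 350: 0. Equal to 350: 3.
PR = (0 + 0.5·3)/7 × 100 = 21.4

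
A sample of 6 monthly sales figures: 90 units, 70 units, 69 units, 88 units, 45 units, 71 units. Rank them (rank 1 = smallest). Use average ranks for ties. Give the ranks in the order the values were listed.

6, 3, 2, 5, 1, 4

Sorted (ascending): 45, 69, 70, 71, 88, 90
No ties — each value takes its position as its rank.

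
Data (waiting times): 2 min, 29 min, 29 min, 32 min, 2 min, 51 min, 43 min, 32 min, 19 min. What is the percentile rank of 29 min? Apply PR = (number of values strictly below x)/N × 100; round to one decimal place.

33.3

N = 9.
Strictly below 29: 3. Equal to 29: 2.
PR = 3/9 × 100 = 33.3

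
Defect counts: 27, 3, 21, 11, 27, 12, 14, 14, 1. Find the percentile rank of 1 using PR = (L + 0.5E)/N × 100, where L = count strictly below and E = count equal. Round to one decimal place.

5.6

N = 9.
Strictly below 1: 0. Equal to 1: 1.
PR = (0 + 0.5·1)/9 × 100 = 5.6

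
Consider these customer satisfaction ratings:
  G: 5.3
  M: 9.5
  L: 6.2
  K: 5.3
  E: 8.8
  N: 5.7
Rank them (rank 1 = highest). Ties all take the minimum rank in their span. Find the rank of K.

5

Sorted (descending): 9.5, 8.8, 6.2, 5.7, 5.3, 5.3
The 2 values of 5.3 occupy positions 5–6 → each gets rank 5.
K has value 5.3 → rank 5.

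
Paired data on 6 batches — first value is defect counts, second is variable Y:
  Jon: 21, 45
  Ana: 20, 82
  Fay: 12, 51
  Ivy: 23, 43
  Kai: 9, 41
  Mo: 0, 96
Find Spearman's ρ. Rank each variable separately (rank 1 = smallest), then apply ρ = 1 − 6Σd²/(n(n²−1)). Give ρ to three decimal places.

Ranks of variable 1: 5, 4, 3, 6, 2, 1
Ranks of variable 2: 3, 5, 4, 2, 1, 6
d = r₁ − r₂: 2, -1, -1, 4, 1, -5
d²: 4, 1, 1, 16, 1, 25; Σd² = 48
ρ = 1 − 6·48/(6·35) = 1 − 288/210 = -0.371

-0.371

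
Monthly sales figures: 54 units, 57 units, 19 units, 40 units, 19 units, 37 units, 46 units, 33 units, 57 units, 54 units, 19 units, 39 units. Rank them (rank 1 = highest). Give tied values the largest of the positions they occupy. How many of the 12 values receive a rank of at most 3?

Sorted (descending): 57, 57, 54, 54, 46, 40, 39, 37, 33, 19, 19, 19
The 2 values of 57 occupy positions 1–2 → each gets rank 2.
The 2 values of 54 occupy positions 3–4 → each gets rank 4.
The 3 values of 19 occupy positions 10–12 → each gets rank 12.
Ranks ≤ 3: {2, 2} → 2 values.

2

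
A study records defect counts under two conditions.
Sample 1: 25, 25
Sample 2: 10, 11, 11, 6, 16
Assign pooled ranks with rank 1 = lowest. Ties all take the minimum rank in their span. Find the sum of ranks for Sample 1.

Sorted (ascending): 6, 10, 11, 11, 16, 25, 25
The 2 values of 11 occupy positions 3–4 → each gets rank 3.
The 2 values of 25 occupy positions 6–7 → each gets rank 6.
Sample 1 values → pooled ranks: 25→6, 25→6
Rank sum = 6 + 6 = 12

12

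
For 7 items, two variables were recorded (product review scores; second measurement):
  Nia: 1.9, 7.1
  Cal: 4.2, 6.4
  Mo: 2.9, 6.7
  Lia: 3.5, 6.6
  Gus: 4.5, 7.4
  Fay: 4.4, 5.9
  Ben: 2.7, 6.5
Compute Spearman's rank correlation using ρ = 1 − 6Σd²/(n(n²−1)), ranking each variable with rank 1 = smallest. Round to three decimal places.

-0.143

Ranks of variable 1: 1, 5, 3, 4, 7, 6, 2
Ranks of variable 2: 6, 2, 5, 4, 7, 1, 3
d = r₁ − r₂: -5, 3, -2, 0, 0, 5, -1
d²: 25, 9, 4, 0, 0, 25, 1; Σd² = 64
ρ = 1 − 6·64/(7·48) = 1 − 384/336 = -0.143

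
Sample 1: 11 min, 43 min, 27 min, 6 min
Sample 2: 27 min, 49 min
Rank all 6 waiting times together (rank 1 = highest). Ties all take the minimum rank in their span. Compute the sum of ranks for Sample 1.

Sorted (descending): 49, 43, 27, 27, 11, 6
The 2 values of 27 occupy positions 3–4 → each gets rank 3.
Sample 1 values → pooled ranks: 11→5, 43→2, 27→3, 6→6
Rank sum = 5 + 2 + 3 + 6 = 16

16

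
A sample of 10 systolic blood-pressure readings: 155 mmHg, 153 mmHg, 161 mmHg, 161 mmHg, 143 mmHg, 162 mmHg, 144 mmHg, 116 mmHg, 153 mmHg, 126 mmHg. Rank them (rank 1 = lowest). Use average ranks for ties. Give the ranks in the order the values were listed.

Sorted (ascending): 116, 126, 143, 144, 153, 153, 155, 161, 161, 162
The 2 values of 153 occupy positions 5–6 → average rank (5+6)/2 = 5.5.
The 2 values of 161 occupy positions 8–9 → average rank (8+9)/2 = 8.5.

7, 5.5, 8.5, 8.5, 3, 10, 4, 1, 5.5, 2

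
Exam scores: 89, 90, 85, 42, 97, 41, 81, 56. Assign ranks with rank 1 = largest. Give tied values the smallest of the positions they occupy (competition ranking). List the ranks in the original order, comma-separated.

3, 2, 4, 7, 1, 8, 5, 6

Sorted (descending): 97, 90, 89, 85, 81, 56, 42, 41
No ties — each value takes its position as its rank.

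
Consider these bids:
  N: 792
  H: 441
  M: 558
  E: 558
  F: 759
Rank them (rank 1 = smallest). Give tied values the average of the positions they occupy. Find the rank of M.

Sorted (ascending): 441, 558, 558, 759, 792
The 2 values of 558 occupy positions 2–3 → average rank (2+3)/2 = 2.5.
M has value 558 → rank 2.5.

2.5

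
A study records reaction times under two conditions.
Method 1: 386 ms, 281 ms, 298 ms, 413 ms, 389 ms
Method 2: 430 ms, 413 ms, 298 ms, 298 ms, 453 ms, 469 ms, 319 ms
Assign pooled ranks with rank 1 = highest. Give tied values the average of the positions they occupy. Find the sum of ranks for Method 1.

Sorted (descending): 469, 453, 430, 413, 413, 389, 386, 319, 298, 298, 298, 281
The 2 values of 413 occupy positions 4–5 → average rank (4+5)/2 = 4.5.
The 3 values of 298 occupy positions 9–11 → average rank 10.
Method 1 values → pooled ranks: 386→7, 281→12, 298→10, 413→4.5, 389→6
Rank sum = 7 + 12 + 10 + 4.5 + 6 = 39.5

39.5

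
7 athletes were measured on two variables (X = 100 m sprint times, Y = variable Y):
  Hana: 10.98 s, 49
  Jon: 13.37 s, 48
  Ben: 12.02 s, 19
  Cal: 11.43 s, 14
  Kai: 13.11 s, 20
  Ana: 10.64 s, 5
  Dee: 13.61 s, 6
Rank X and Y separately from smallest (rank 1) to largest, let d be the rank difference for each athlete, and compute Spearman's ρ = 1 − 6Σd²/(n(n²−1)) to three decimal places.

Ranks of variable 1: 2, 6, 4, 3, 5, 1, 7
Ranks of variable 2: 7, 6, 4, 3, 5, 1, 2
d = r₁ − r₂: -5, 0, 0, 0, 0, 0, 5
d²: 25, 0, 0, 0, 0, 0, 25; Σd² = 50
ρ = 1 − 6·50/(7·48) = 1 − 300/336 = 0.107

0.107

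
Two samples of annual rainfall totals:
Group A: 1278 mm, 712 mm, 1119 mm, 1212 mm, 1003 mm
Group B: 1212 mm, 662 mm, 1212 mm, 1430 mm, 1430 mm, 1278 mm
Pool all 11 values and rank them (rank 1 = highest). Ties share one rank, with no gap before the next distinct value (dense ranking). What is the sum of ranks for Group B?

Sorted (descending): 1430, 1430, 1278, 1278, 1212, 1212, 1212, 1119, 1003, 712, 662
The 2 values of 1430 share dense rank 1.
The 2 values of 1278 share dense rank 2.
The 3 values of 1212 share dense rank 3.
Remaining distinct values take the next consecutive integers.
Group B values → pooled ranks: 1212→3, 662→7, 1212→3, 1430→1, 1430→1, 1278→2
Rank sum = 3 + 7 + 3 + 1 + 1 + 2 = 17

17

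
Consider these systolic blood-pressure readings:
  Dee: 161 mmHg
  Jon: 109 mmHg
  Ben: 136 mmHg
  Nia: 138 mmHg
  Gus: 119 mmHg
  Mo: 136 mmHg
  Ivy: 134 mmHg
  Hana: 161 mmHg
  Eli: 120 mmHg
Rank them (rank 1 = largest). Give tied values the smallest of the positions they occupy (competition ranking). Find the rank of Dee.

1

Sorted (descending): 161, 161, 138, 136, 136, 134, 120, 119, 109
The 2 values of 161 occupy positions 1–2 → each gets rank 1.
The 2 values of 136 occupy positions 4–5 → each gets rank 4.
Dee has value 161 mmHg → rank 1.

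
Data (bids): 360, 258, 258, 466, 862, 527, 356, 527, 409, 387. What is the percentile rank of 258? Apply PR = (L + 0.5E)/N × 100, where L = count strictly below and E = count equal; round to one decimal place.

N = 10.
Strictly below 258: 0. Equal to 258: 2.
PR = (0 + 0.5·2)/10 × 100 = 10.0

10.0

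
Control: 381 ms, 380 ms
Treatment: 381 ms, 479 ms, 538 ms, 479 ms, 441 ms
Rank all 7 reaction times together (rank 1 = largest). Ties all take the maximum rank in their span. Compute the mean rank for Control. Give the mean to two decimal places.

6.50

Sorted (descending): 538, 479, 479, 441, 381, 381, 380
The 2 values of 479 occupy positions 2–3 → each gets rank 3.
The 2 values of 381 occupy positions 5–6 → each gets rank 6.
Control values → pooled ranks: 381→6, 380→7
Mean rank = (6 + 7) / 2 = 6.50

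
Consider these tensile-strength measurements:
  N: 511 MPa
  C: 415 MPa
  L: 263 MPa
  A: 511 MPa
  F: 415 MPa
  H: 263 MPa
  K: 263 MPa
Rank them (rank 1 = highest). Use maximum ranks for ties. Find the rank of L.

7

Sorted (descending): 511, 511, 415, 415, 263, 263, 263
The 2 values of 511 occupy positions 1–2 → each gets rank 2.
The 2 values of 415 occupy positions 3–4 → each gets rank 4.
The 3 values of 263 occupy positions 5–7 → each gets rank 7.
L has value 263 MPa → rank 7.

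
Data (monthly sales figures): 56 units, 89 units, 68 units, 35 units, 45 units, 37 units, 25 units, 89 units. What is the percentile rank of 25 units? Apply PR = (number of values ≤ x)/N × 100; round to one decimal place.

N = 8.
Strictly below 25: 0. Equal to 25: 1.
PR = 1/8 × 100 = 12.5

12.5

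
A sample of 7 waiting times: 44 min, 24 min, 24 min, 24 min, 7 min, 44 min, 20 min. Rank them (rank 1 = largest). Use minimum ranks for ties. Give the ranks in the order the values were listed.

Sorted (descending): 44, 44, 24, 24, 24, 20, 7
The 2 values of 44 occupy positions 1–2 → each gets rank 1.
The 3 values of 24 occupy positions 3–5 → each gets rank 3.

1, 3, 3, 3, 7, 1, 6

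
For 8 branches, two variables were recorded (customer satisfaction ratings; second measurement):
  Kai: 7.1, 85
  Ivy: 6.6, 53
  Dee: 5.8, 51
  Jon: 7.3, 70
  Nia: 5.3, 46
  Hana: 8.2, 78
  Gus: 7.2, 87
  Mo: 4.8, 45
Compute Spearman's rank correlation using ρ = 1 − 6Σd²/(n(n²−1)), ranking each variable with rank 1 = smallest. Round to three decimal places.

0.810

Ranks of variable 1: 5, 4, 3, 7, 2, 8, 6, 1
Ranks of variable 2: 7, 4, 3, 5, 2, 6, 8, 1
d = r₁ − r₂: -2, 0, 0, 2, 0, 2, -2, 0
d²: 4, 0, 0, 4, 0, 4, 4, 0; Σd² = 16
ρ = 1 − 6·16/(8·63) = 1 − 96/504 = 0.810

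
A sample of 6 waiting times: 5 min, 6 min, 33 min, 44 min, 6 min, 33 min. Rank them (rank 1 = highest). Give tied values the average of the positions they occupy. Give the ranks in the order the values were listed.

6, 4.5, 2.5, 1, 4.5, 2.5

Sorted (descending): 44, 33, 33, 6, 6, 5
The 2 values of 33 occupy positions 2–3 → average rank (2+3)/2 = 2.5.
The 2 values of 6 occupy positions 4–5 → average rank (4+5)/2 = 4.5.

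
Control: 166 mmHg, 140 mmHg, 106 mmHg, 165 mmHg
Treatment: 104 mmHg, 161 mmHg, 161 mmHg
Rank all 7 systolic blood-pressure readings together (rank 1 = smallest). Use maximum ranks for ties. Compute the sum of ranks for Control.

Sorted (ascending): 104, 106, 140, 161, 161, 165, 166
The 2 values of 161 occupy positions 4–5 → each gets rank 5.
Control values → pooled ranks: 166→7, 140→3, 106→2, 165→6
Rank sum = 7 + 3 + 2 + 6 = 18

18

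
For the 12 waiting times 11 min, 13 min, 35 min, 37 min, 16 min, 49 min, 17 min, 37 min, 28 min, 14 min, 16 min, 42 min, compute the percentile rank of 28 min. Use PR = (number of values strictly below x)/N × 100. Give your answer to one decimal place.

N = 12.
Strictly below 28: 6. Equal to 28: 1.
PR = 6/12 × 100 = 50.0

50.0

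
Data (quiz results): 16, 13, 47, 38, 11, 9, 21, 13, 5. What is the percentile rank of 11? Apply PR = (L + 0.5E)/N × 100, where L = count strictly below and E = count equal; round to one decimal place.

27.8

N = 9.
Strictly below 11: 2. Equal to 11: 1.
PR = (2 + 0.5·1)/9 × 100 = 27.8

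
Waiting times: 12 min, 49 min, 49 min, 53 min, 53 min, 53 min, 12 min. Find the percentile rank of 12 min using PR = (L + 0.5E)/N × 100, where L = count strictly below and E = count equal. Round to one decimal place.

14.3

N = 7.
Strictly below 12: 0. Equal to 12: 2.
PR = (0 + 0.5·2)/7 × 100 = 14.3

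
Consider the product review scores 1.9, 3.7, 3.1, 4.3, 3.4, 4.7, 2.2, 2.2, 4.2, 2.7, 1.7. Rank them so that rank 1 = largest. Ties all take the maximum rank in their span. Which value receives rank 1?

4.7

Sorted (descending): 4.7, 4.3, 4.2, 3.7, 3.4, 3.1, 2.7, 2.2, 2.2, 1.9, 1.7
The 2 values of 2.2 occupy positions 8–9 → each gets rank 9.
Rank 1 → value 4.7.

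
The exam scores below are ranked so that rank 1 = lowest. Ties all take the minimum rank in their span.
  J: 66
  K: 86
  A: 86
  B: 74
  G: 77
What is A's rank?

Sorted (ascending): 66, 74, 77, 86, 86
The 2 values of 86 occupy positions 4–5 → each gets rank 4.
A has value 86 → rank 4.

4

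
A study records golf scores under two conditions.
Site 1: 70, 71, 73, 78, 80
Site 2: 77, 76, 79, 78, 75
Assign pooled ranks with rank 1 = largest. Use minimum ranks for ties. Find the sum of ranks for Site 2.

Sorted (descending): 80, 79, 78, 78, 77, 76, 75, 73, 71, 70
The 2 values of 78 occupy positions 3–4 → each gets rank 3.
Site 2 values → pooled ranks: 77→5, 76→6, 79→2, 78→3, 75→7
Rank sum = 5 + 6 + 2 + 3 + 7 = 23

23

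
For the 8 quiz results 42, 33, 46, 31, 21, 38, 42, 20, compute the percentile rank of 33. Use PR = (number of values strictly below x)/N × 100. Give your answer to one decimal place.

N = 8.
Strictly below 33: 3. Equal to 33: 1.
PR = 3/8 × 100 = 37.5

37.5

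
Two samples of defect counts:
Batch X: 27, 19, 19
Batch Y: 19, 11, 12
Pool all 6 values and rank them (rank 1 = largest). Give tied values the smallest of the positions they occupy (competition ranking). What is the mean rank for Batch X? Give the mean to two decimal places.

1.67

Sorted (descending): 27, 19, 19, 19, 12, 11
The 3 values of 19 occupy positions 2–4 → each gets rank 2.
Batch X values → pooled ranks: 27→1, 19→2, 19→2
Mean rank = (1 + 2 + 2) / 3 = 1.67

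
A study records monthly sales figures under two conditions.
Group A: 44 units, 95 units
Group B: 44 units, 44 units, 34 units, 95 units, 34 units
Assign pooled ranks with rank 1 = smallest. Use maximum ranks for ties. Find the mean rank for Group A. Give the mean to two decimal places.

6.00

Sorted (ascending): 34, 34, 44, 44, 44, 95, 95
The 2 values of 34 occupy positions 1–2 → each gets rank 2.
The 3 values of 44 occupy positions 3–5 → each gets rank 5.
The 2 values of 95 occupy positions 6–7 → each gets rank 7.
Group A values → pooled ranks: 44→5, 95→7
Mean rank = (5 + 7) / 2 = 6.00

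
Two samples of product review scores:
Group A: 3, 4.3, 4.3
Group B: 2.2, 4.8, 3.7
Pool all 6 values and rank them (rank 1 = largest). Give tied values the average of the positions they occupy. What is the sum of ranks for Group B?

Sorted (descending): 4.8, 4.3, 4.3, 3.7, 3, 2.2
The 2 values of 4.3 occupy positions 2–3 → average rank (2+3)/2 = 2.5.
Group B values → pooled ranks: 2.2→6, 4.8→1, 3.7→4
Rank sum = 6 + 1 + 4 = 11

11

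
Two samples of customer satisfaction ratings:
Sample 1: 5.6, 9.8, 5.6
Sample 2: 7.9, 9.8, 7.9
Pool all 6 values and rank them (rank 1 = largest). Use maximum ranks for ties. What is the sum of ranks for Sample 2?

Sorted (descending): 9.8, 9.8, 7.9, 7.9, 5.6, 5.6
The 2 values of 9.8 occupy positions 1–2 → each gets rank 2.
The 2 values of 7.9 occupy positions 3–4 → each gets rank 4.
The 2 values of 5.6 occupy positions 5–6 → each gets rank 6.
Sample 2 values → pooled ranks: 7.9→4, 9.8→2, 7.9→4
Rank sum = 4 + 2 + 4 = 10

10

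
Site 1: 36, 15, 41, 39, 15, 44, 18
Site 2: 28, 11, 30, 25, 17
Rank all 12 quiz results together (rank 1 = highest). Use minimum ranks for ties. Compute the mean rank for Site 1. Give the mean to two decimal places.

Sorted (descending): 44, 41, 39, 36, 30, 28, 25, 18, 17, 15, 15, 11
The 2 values of 15 occupy positions 10–11 → each gets rank 10.
Site 1 values → pooled ranks: 36→4, 15→10, 41→2, 39→3, 15→10, 44→1, 18→8
Mean rank = (4 + 10 + 2 + 3 + 10 + 1 + 8) / 7 = 5.43

5.43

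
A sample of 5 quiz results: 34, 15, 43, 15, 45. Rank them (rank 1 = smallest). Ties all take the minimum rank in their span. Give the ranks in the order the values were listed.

Sorted (ascending): 15, 15, 34, 43, 45
The 2 values of 15 occupy positions 1–2 → each gets rank 1.

3, 1, 4, 1, 5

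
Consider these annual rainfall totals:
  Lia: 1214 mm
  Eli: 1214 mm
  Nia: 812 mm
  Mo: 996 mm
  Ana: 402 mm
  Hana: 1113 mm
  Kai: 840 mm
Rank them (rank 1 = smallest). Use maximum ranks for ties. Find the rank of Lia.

Sorted (ascending): 402, 812, 840, 996, 1113, 1214, 1214
The 2 values of 1214 occupy positions 6–7 → each gets rank 7.
Lia has value 1214 mm → rank 7.

7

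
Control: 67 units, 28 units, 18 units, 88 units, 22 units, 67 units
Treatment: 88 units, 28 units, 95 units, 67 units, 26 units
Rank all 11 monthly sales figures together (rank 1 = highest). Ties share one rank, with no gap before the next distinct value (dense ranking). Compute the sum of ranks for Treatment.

15

Sorted (descending): 95, 88, 88, 67, 67, 67, 28, 28, 26, 22, 18
The 2 values of 88 share dense rank 2.
The 3 values of 67 share dense rank 3.
The 2 values of 28 share dense rank 4.
Remaining distinct values take the next consecutive integers.
Treatment values → pooled ranks: 88→2, 28→4, 95→1, 67→3, 26→5
Rank sum = 2 + 4 + 1 + 3 + 5 = 15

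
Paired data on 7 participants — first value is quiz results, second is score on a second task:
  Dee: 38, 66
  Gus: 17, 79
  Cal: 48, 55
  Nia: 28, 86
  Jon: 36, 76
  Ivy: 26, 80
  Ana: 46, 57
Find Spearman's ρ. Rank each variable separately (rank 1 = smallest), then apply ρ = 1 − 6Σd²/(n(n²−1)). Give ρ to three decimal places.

-0.857

Ranks of variable 1: 5, 1, 7, 3, 4, 2, 6
Ranks of variable 2: 3, 5, 1, 7, 4, 6, 2
d = r₁ − r₂: 2, -4, 6, -4, 0, -4, 4
d²: 4, 16, 36, 16, 0, 16, 16; Σd² = 104
ρ = 1 − 6·104/(7·48) = 1 − 624/336 = -0.857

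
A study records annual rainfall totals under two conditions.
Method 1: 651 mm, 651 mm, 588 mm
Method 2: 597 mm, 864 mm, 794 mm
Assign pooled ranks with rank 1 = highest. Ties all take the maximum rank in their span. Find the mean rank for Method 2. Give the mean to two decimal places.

2.67

Sorted (descending): 864, 794, 651, 651, 597, 588
The 2 values of 651 occupy positions 3–4 → each gets rank 4.
Method 2 values → pooled ranks: 597→5, 864→1, 794→2
Mean rank = (5 + 1 + 2) / 3 = 2.67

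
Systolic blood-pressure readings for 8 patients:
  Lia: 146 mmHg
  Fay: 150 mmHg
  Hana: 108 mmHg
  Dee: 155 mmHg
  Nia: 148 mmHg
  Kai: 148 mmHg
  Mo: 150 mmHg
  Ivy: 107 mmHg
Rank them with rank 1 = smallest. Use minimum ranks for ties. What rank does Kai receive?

Sorted (ascending): 107, 108, 146, 148, 148, 150, 150, 155
The 2 values of 148 occupy positions 4–5 → each gets rank 4.
The 2 values of 150 occupy positions 6–7 → each gets rank 6.
Kai has value 148 mmHg → rank 4.

4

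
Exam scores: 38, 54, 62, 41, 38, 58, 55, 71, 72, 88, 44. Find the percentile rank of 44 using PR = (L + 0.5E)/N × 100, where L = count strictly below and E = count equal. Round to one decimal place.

31.8

N = 11.
Strictly below 44: 3. Equal to 44: 1.
PR = (3 + 0.5·1)/11 × 100 = 31.8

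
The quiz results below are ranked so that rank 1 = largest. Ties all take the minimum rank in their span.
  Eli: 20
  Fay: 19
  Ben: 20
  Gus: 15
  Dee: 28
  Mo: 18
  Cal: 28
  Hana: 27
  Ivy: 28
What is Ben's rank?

Sorted (descending): 28, 28, 28, 27, 20, 20, 19, 18, 15
The 3 values of 28 occupy positions 1–3 → each gets rank 1.
The 2 values of 20 occupy positions 5–6 → each gets rank 5.
Ben has value 20 → rank 5.

5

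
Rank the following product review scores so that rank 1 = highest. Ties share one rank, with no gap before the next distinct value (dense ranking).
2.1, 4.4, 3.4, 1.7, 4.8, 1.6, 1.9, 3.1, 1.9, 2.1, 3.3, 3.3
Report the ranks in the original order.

6, 2, 3, 8, 1, 9, 7, 5, 7, 6, 4, 4

Sorted (descending): 4.8, 4.4, 3.4, 3.3, 3.3, 3.1, 2.1, 2.1, 1.9, 1.9, 1.7, 1.6
The 2 values of 3.3 share dense rank 4.
The 2 values of 2.1 share dense rank 6.
The 2 values of 1.9 share dense rank 7.
Remaining distinct values take the next consecutive integers.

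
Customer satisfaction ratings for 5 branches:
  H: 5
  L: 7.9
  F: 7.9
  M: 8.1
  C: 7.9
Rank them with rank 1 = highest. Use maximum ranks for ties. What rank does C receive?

4

Sorted (descending): 8.1, 7.9, 7.9, 7.9, 5
The 3 values of 7.9 occupy positions 2–4 → each gets rank 4.
C has value 7.9 → rank 4.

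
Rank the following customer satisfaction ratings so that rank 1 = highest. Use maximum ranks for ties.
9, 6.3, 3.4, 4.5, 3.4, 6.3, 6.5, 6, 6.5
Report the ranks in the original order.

Sorted (descending): 9, 6.5, 6.5, 6.3, 6.3, 6, 4.5, 3.4, 3.4
The 2 values of 6.5 occupy positions 2–3 → each gets rank 3.
The 2 values of 6.3 occupy positions 4–5 → each gets rank 5.
The 2 values of 3.4 occupy positions 8–9 → each gets rank 9.

1, 5, 9, 7, 9, 5, 3, 6, 3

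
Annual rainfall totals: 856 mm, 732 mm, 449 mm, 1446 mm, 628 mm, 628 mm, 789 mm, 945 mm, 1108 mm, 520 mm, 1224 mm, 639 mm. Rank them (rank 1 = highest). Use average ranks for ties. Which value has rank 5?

Sorted (descending): 1446, 1224, 1108, 945, 856, 789, 732, 639, 628, 628, 520, 449
The 2 values of 628 occupy positions 9–10 → average rank (9+10)/2 = 9.5.
Rank 5 → value 856.

856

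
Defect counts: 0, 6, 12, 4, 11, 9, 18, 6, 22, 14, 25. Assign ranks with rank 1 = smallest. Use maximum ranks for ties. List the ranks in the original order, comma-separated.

Sorted (ascending): 0, 4, 6, 6, 9, 11, 12, 14, 18, 22, 25
The 2 values of 6 occupy positions 3–4 → each gets rank 4.

1, 4, 7, 2, 6, 5, 9, 4, 10, 8, 11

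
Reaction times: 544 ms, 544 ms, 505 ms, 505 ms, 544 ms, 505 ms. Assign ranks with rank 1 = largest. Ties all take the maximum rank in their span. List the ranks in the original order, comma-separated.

Sorted (descending): 544, 544, 544, 505, 505, 505
The 3 values of 544 occupy positions 1–3 → each gets rank 3.
The 3 values of 505 occupy positions 4–6 → each gets rank 6.

3, 3, 6, 6, 3, 6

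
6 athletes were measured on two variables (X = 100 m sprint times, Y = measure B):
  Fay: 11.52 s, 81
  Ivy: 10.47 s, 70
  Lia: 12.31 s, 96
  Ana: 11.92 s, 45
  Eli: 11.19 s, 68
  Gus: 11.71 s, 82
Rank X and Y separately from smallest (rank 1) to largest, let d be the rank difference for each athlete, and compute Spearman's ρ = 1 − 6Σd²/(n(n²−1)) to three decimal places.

Ranks of variable 1: 3, 1, 6, 5, 2, 4
Ranks of variable 2: 4, 3, 6, 1, 2, 5
d = r₁ − r₂: -1, -2, 0, 4, 0, -1
d²: 1, 4, 0, 16, 0, 1; Σd² = 22
ρ = 1 − 6·22/(6·35) = 1 − 132/210 = 0.371

0.371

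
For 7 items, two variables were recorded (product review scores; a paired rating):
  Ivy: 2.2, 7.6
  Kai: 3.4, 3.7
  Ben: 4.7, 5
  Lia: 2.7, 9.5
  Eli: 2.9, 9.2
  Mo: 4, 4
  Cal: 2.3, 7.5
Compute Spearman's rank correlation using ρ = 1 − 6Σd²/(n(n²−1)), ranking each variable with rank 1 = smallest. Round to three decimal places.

Ranks of variable 1: 1, 5, 7, 3, 4, 6, 2
Ranks of variable 2: 5, 1, 3, 7, 6, 2, 4
d = r₁ − r₂: -4, 4, 4, -4, -2, 4, -2
d²: 16, 16, 16, 16, 4, 16, 4; Σd² = 88
ρ = 1 − 6·88/(7·48) = 1 − 528/336 = -0.571

-0.571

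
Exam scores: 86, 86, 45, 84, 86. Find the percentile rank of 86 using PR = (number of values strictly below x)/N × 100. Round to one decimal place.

N = 5.
Strictly below 86: 2. Equal to 86: 3.
PR = 2/5 × 100 = 40.0

40.0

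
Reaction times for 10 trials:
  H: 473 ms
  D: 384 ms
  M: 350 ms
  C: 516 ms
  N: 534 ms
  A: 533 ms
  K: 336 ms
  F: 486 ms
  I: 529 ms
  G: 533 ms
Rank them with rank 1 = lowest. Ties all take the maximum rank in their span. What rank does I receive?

7

Sorted (ascending): 336, 350, 384, 473, 486, 516, 529, 533, 533, 534
The 2 values of 533 occupy positions 8–9 → each gets rank 9.
I has value 529 ms → rank 7.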